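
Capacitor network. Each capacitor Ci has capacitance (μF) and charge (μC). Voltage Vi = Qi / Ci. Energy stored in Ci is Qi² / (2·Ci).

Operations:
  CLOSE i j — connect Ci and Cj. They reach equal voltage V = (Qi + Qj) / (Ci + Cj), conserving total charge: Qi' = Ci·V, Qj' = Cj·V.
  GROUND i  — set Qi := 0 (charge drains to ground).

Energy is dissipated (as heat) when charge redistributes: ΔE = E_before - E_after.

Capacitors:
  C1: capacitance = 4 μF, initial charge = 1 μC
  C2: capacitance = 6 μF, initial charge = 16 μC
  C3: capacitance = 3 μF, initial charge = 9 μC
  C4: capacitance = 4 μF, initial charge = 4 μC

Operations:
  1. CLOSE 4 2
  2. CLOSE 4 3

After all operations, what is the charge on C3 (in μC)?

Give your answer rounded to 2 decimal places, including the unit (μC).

Answer: 7.29 μC

Derivation:
Initial: C1(4μF, Q=1μC, V=0.25V), C2(6μF, Q=16μC, V=2.67V), C3(3μF, Q=9μC, V=3.00V), C4(4μF, Q=4μC, V=1.00V)
Op 1: CLOSE 4-2: Q_total=20.00, C_total=10.00, V=2.00; Q4=8.00, Q2=12.00; dissipated=3.333
Op 2: CLOSE 4-3: Q_total=17.00, C_total=7.00, V=2.43; Q4=9.71, Q3=7.29; dissipated=0.857
Final charges: Q1=1.00, Q2=12.00, Q3=7.29, Q4=9.71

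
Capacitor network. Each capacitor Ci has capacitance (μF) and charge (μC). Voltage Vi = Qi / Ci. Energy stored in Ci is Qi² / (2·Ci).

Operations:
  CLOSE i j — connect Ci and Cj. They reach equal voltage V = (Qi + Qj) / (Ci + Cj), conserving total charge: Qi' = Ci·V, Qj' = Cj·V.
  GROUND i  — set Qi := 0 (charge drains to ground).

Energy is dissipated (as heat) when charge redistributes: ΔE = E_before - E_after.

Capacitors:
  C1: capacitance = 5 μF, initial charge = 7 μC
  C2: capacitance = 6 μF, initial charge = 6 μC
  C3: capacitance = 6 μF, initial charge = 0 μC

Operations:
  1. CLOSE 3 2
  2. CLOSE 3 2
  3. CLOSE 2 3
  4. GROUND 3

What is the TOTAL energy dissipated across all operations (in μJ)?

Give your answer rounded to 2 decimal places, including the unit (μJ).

Initial: C1(5μF, Q=7μC, V=1.40V), C2(6μF, Q=6μC, V=1.00V), C3(6μF, Q=0μC, V=0.00V)
Op 1: CLOSE 3-2: Q_total=6.00, C_total=12.00, V=0.50; Q3=3.00, Q2=3.00; dissipated=1.500
Op 2: CLOSE 3-2: Q_total=6.00, C_total=12.00, V=0.50; Q3=3.00, Q2=3.00; dissipated=0.000
Op 3: CLOSE 2-3: Q_total=6.00, C_total=12.00, V=0.50; Q2=3.00, Q3=3.00; dissipated=0.000
Op 4: GROUND 3: Q3=0; energy lost=0.750
Total dissipated: 2.250 μJ

Answer: 2.25 μJ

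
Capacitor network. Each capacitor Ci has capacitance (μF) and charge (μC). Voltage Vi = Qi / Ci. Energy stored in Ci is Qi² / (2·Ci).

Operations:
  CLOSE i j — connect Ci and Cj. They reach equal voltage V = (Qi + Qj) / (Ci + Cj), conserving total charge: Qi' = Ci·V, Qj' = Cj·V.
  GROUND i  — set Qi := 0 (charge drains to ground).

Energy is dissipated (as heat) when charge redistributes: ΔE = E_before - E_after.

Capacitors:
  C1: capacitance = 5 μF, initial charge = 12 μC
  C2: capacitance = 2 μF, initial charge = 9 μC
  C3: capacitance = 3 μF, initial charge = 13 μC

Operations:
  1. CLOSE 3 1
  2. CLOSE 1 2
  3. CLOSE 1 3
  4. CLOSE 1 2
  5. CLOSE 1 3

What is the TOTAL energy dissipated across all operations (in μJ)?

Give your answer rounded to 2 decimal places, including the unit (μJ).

Answer: 5.02 μJ

Derivation:
Initial: C1(5μF, Q=12μC, V=2.40V), C2(2μF, Q=9μC, V=4.50V), C3(3μF, Q=13μC, V=4.33V)
Op 1: CLOSE 3-1: Q_total=25.00, C_total=8.00, V=3.12; Q3=9.38, Q1=15.62; dissipated=3.504
Op 2: CLOSE 1-2: Q_total=24.62, C_total=7.00, V=3.52; Q1=17.59, Q2=7.04; dissipated=1.350
Op 3: CLOSE 1-3: Q_total=26.96, C_total=8.00, V=3.37; Q1=16.85, Q3=10.11; dissipated=0.145
Op 4: CLOSE 1-2: Q_total=23.89, C_total=7.00, V=3.41; Q1=17.06, Q2=6.83; dissipated=0.016
Op 5: CLOSE 1-3: Q_total=27.17, C_total=8.00, V=3.40; Q1=16.98, Q3=10.19; dissipated=0.002
Total dissipated: 5.016 μJ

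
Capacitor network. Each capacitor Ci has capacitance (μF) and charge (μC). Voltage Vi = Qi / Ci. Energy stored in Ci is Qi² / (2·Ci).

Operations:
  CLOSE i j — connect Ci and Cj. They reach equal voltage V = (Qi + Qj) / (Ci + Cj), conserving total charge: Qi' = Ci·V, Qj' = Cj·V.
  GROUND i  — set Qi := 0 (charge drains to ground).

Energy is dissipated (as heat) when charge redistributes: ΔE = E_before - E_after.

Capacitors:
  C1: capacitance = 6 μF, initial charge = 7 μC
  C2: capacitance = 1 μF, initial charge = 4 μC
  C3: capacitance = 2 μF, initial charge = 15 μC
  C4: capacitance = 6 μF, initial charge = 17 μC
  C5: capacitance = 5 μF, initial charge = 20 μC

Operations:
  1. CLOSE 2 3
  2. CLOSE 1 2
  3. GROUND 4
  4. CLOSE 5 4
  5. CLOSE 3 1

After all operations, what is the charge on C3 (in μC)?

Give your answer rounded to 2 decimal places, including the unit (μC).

Initial: C1(6μF, Q=7μC, V=1.17V), C2(1μF, Q=4μC, V=4.00V), C3(2μF, Q=15μC, V=7.50V), C4(6μF, Q=17μC, V=2.83V), C5(5μF, Q=20μC, V=4.00V)
Op 1: CLOSE 2-3: Q_total=19.00, C_total=3.00, V=6.33; Q2=6.33, Q3=12.67; dissipated=4.083
Op 2: CLOSE 1-2: Q_total=13.33, C_total=7.00, V=1.90; Q1=11.43, Q2=1.90; dissipated=11.440
Op 3: GROUND 4: Q4=0; energy lost=24.083
Op 4: CLOSE 5-4: Q_total=20.00, C_total=11.00, V=1.82; Q5=9.09, Q4=10.91; dissipated=21.818
Op 5: CLOSE 3-1: Q_total=24.10, C_total=8.00, V=3.01; Q3=6.02, Q1=18.07; dissipated=14.709
Final charges: Q1=18.07, Q2=1.90, Q3=6.02, Q4=10.91, Q5=9.09

Answer: 6.02 μC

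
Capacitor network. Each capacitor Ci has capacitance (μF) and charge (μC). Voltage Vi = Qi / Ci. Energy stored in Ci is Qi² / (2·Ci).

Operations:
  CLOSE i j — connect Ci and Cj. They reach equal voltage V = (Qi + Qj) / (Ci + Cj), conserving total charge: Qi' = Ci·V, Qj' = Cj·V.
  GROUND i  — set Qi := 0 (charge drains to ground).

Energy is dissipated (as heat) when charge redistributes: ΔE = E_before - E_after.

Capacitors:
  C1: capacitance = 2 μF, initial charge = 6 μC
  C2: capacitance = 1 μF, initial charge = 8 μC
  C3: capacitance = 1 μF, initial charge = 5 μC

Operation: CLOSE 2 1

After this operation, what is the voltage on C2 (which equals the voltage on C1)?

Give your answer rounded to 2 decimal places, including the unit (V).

Initial: C1(2μF, Q=6μC, V=3.00V), C2(1μF, Q=8μC, V=8.00V), C3(1μF, Q=5μC, V=5.00V)
Op 1: CLOSE 2-1: Q_total=14.00, C_total=3.00, V=4.67; Q2=4.67, Q1=9.33; dissipated=8.333

Answer: 4.67 V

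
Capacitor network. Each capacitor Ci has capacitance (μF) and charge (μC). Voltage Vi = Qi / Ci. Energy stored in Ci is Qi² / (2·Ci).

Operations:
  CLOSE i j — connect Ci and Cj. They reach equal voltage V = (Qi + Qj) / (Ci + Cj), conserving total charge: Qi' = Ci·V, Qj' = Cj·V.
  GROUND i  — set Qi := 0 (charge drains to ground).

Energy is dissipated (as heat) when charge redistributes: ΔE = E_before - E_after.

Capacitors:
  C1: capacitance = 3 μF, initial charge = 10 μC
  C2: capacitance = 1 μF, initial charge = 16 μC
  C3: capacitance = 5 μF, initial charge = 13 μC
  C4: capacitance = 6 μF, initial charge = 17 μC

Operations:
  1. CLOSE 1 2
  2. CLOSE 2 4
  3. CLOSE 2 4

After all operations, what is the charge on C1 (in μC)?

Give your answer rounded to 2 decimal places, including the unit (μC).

Initial: C1(3μF, Q=10μC, V=3.33V), C2(1μF, Q=16μC, V=16.00V), C3(5μF, Q=13μC, V=2.60V), C4(6μF, Q=17μC, V=2.83V)
Op 1: CLOSE 1-2: Q_total=26.00, C_total=4.00, V=6.50; Q1=19.50, Q2=6.50; dissipated=60.167
Op 2: CLOSE 2-4: Q_total=23.50, C_total=7.00, V=3.36; Q2=3.36, Q4=20.14; dissipated=5.762
Op 3: CLOSE 2-4: Q_total=23.50, C_total=7.00, V=3.36; Q2=3.36, Q4=20.14; dissipated=0.000
Final charges: Q1=19.50, Q2=3.36, Q3=13.00, Q4=20.14

Answer: 19.50 μC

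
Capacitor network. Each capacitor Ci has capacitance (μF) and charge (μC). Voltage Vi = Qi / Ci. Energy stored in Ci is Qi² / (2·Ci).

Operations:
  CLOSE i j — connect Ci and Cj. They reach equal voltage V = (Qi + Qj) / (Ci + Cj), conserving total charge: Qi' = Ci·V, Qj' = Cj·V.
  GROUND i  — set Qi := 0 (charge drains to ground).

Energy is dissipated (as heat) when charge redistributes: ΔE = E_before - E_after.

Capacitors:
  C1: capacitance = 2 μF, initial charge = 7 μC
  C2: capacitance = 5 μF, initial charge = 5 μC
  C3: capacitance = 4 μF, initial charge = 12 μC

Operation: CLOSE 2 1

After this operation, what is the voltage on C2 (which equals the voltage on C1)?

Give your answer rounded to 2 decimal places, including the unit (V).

Initial: C1(2μF, Q=7μC, V=3.50V), C2(5μF, Q=5μC, V=1.00V), C3(4μF, Q=12μC, V=3.00V)
Op 1: CLOSE 2-1: Q_total=12.00, C_total=7.00, V=1.71; Q2=8.57, Q1=3.43; dissipated=4.464

Answer: 1.71 V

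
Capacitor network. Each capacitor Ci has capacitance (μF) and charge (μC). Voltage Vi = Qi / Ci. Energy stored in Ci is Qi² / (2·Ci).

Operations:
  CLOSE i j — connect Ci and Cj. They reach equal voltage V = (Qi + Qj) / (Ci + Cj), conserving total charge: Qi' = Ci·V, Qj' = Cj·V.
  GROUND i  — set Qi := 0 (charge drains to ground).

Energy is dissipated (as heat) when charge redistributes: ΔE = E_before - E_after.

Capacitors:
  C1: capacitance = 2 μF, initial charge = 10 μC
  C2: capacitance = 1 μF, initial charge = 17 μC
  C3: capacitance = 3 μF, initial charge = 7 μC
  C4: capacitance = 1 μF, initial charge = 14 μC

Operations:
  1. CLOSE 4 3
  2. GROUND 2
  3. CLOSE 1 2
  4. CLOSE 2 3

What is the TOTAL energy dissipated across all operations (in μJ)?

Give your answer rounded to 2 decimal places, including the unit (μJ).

Answer: 205.25 μJ

Derivation:
Initial: C1(2μF, Q=10μC, V=5.00V), C2(1μF, Q=17μC, V=17.00V), C3(3μF, Q=7μC, V=2.33V), C4(1μF, Q=14μC, V=14.00V)
Op 1: CLOSE 4-3: Q_total=21.00, C_total=4.00, V=5.25; Q4=5.25, Q3=15.75; dissipated=51.042
Op 2: GROUND 2: Q2=0; energy lost=144.500
Op 3: CLOSE 1-2: Q_total=10.00, C_total=3.00, V=3.33; Q1=6.67, Q2=3.33; dissipated=8.333
Op 4: CLOSE 2-3: Q_total=19.08, C_total=4.00, V=4.77; Q2=4.77, Q3=14.31; dissipated=1.378
Total dissipated: 205.253 μJ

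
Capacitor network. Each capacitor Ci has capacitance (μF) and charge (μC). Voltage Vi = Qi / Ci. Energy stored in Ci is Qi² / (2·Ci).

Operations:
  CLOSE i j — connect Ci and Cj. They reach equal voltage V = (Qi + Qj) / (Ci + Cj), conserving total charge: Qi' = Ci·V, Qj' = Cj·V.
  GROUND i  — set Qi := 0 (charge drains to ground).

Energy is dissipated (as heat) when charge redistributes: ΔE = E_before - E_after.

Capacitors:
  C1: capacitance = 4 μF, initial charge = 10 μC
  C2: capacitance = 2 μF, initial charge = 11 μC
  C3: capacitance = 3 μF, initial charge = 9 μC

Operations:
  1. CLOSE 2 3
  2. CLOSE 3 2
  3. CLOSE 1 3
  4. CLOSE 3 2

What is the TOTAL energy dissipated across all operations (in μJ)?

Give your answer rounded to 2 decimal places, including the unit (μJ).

Initial: C1(4μF, Q=10μC, V=2.50V), C2(2μF, Q=11μC, V=5.50V), C3(3μF, Q=9μC, V=3.00V)
Op 1: CLOSE 2-3: Q_total=20.00, C_total=5.00, V=4.00; Q2=8.00, Q3=12.00; dissipated=3.750
Op 2: CLOSE 3-2: Q_total=20.00, C_total=5.00, V=4.00; Q3=12.00, Q2=8.00; dissipated=0.000
Op 3: CLOSE 1-3: Q_total=22.00, C_total=7.00, V=3.14; Q1=12.57, Q3=9.43; dissipated=1.929
Op 4: CLOSE 3-2: Q_total=17.43, C_total=5.00, V=3.49; Q3=10.46, Q2=6.97; dissipated=0.441
Total dissipated: 6.119 μJ

Answer: 6.12 μJ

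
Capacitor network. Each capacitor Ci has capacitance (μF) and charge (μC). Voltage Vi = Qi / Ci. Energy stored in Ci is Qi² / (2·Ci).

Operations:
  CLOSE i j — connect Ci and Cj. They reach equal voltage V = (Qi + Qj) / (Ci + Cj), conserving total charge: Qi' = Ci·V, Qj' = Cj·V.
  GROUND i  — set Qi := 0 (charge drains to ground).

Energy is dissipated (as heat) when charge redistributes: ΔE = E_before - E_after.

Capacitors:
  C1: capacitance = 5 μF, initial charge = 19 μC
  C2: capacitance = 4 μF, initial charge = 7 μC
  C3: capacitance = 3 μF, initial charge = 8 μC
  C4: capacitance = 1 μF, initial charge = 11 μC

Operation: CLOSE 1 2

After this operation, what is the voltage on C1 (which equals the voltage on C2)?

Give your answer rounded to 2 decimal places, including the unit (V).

Answer: 2.89 V

Derivation:
Initial: C1(5μF, Q=19μC, V=3.80V), C2(4μF, Q=7μC, V=1.75V), C3(3μF, Q=8μC, V=2.67V), C4(1μF, Q=11μC, V=11.00V)
Op 1: CLOSE 1-2: Q_total=26.00, C_total=9.00, V=2.89; Q1=14.44, Q2=11.56; dissipated=4.669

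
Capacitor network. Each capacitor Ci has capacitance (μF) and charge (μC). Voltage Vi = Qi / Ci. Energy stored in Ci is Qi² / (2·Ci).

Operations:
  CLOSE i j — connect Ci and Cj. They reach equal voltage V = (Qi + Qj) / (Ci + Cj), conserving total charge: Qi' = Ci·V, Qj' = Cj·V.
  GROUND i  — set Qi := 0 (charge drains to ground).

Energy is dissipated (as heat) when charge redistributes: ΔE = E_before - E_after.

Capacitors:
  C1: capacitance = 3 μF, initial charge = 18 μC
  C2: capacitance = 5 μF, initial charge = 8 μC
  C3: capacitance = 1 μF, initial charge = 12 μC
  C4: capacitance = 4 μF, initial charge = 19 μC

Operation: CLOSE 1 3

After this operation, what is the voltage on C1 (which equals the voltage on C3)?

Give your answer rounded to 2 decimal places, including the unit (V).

Initial: C1(3μF, Q=18μC, V=6.00V), C2(5μF, Q=8μC, V=1.60V), C3(1μF, Q=12μC, V=12.00V), C4(4μF, Q=19μC, V=4.75V)
Op 1: CLOSE 1-3: Q_total=30.00, C_total=4.00, V=7.50; Q1=22.50, Q3=7.50; dissipated=13.500

Answer: 7.50 V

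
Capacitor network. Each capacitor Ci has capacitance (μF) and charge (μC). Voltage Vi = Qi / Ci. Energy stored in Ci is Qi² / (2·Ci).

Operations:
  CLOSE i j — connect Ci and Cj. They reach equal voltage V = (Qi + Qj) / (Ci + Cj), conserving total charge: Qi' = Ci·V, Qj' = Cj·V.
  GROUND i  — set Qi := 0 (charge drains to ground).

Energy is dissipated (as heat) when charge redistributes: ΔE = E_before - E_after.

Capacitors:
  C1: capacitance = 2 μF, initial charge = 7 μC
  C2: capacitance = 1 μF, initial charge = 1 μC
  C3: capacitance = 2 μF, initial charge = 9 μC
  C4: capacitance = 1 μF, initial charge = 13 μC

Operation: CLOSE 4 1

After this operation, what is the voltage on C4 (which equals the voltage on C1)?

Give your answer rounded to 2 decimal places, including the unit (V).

Initial: C1(2μF, Q=7μC, V=3.50V), C2(1μF, Q=1μC, V=1.00V), C3(2μF, Q=9μC, V=4.50V), C4(1μF, Q=13μC, V=13.00V)
Op 1: CLOSE 4-1: Q_total=20.00, C_total=3.00, V=6.67; Q4=6.67, Q1=13.33; dissipated=30.083

Answer: 6.67 V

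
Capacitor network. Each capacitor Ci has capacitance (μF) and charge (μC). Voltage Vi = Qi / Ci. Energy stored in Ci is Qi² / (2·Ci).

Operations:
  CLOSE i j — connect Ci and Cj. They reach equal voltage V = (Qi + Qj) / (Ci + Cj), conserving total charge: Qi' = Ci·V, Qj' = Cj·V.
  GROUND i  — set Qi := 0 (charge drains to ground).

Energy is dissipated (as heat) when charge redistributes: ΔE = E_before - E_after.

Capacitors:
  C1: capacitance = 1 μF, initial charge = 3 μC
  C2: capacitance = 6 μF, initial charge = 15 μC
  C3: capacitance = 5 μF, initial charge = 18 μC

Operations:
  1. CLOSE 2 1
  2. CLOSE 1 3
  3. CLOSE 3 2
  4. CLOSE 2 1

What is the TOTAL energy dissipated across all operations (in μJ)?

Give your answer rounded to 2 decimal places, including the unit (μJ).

Initial: C1(1μF, Q=3μC, V=3.00V), C2(6μF, Q=15μC, V=2.50V), C3(5μF, Q=18μC, V=3.60V)
Op 1: CLOSE 2-1: Q_total=18.00, C_total=7.00, V=2.57; Q2=15.43, Q1=2.57; dissipated=0.107
Op 2: CLOSE 1-3: Q_total=20.57, C_total=6.00, V=3.43; Q1=3.43, Q3=17.14; dissipated=0.441
Op 3: CLOSE 3-2: Q_total=32.57, C_total=11.00, V=2.96; Q3=14.81, Q2=17.77; dissipated=1.002
Op 4: CLOSE 2-1: Q_total=21.19, C_total=7.00, V=3.03; Q2=18.17, Q1=3.03; dissipated=0.094
Total dissipated: 1.643 μJ

Answer: 1.64 μJ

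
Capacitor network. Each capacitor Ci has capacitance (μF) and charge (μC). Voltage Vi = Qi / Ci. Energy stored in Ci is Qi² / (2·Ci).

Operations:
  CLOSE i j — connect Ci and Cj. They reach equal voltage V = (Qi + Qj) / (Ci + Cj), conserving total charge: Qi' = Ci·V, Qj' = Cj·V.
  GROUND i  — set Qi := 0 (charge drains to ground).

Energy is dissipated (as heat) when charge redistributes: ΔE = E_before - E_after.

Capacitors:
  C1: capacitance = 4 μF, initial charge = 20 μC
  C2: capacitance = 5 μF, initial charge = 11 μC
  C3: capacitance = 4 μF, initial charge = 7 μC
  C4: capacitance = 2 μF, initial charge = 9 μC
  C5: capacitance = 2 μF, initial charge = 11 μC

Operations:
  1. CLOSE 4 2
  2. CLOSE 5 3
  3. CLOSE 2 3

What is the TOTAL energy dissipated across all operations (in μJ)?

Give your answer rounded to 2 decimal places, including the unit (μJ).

Answer: 13.18 μJ

Derivation:
Initial: C1(4μF, Q=20μC, V=5.00V), C2(5μF, Q=11μC, V=2.20V), C3(4μF, Q=7μC, V=1.75V), C4(2μF, Q=9μC, V=4.50V), C5(2μF, Q=11μC, V=5.50V)
Op 1: CLOSE 4-2: Q_total=20.00, C_total=7.00, V=2.86; Q4=5.71, Q2=14.29; dissipated=3.779
Op 2: CLOSE 5-3: Q_total=18.00, C_total=6.00, V=3.00; Q5=6.00, Q3=12.00; dissipated=9.375
Op 3: CLOSE 2-3: Q_total=26.29, C_total=9.00, V=2.92; Q2=14.60, Q3=11.68; dissipated=0.023
Total dissipated: 13.176 μJ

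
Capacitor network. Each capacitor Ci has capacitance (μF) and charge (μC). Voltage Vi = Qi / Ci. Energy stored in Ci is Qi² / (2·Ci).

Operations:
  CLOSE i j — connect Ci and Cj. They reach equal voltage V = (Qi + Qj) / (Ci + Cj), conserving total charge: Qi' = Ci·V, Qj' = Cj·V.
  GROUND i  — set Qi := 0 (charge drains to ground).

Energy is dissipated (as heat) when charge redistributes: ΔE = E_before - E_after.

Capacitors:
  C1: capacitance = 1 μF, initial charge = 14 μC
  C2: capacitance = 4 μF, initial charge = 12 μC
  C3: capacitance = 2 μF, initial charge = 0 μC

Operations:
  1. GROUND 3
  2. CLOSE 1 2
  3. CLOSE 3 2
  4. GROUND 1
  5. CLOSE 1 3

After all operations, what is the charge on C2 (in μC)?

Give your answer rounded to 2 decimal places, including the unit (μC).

Answer: 13.87 μC

Derivation:
Initial: C1(1μF, Q=14μC, V=14.00V), C2(4μF, Q=12μC, V=3.00V), C3(2μF, Q=0μC, V=0.00V)
Op 1: GROUND 3: Q3=0; energy lost=0.000
Op 2: CLOSE 1-2: Q_total=26.00, C_total=5.00, V=5.20; Q1=5.20, Q2=20.80; dissipated=48.400
Op 3: CLOSE 3-2: Q_total=20.80, C_total=6.00, V=3.47; Q3=6.93, Q2=13.87; dissipated=18.027
Op 4: GROUND 1: Q1=0; energy lost=13.520
Op 5: CLOSE 1-3: Q_total=6.93, C_total=3.00, V=2.31; Q1=2.31, Q3=4.62; dissipated=4.006
Final charges: Q1=2.31, Q2=13.87, Q3=4.62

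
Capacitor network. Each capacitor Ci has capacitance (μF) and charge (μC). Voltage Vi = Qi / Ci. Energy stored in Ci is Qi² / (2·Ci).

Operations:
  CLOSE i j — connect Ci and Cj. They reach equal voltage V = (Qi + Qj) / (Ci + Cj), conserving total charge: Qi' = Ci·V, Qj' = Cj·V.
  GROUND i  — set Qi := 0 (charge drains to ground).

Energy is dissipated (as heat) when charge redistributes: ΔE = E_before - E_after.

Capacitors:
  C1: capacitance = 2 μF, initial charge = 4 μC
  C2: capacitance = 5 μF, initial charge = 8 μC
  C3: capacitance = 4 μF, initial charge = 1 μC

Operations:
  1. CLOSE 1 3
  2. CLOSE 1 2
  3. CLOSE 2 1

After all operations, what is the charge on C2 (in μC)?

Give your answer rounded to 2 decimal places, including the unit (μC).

Initial: C1(2μF, Q=4μC, V=2.00V), C2(5μF, Q=8μC, V=1.60V), C3(4μF, Q=1μC, V=0.25V)
Op 1: CLOSE 1-3: Q_total=5.00, C_total=6.00, V=0.83; Q1=1.67, Q3=3.33; dissipated=2.042
Op 2: CLOSE 1-2: Q_total=9.67, C_total=7.00, V=1.38; Q1=2.76, Q2=6.90; dissipated=0.420
Op 3: CLOSE 2-1: Q_total=9.67, C_total=7.00, V=1.38; Q2=6.90, Q1=2.76; dissipated=0.000
Final charges: Q1=2.76, Q2=6.90, Q3=3.33

Answer: 6.90 μC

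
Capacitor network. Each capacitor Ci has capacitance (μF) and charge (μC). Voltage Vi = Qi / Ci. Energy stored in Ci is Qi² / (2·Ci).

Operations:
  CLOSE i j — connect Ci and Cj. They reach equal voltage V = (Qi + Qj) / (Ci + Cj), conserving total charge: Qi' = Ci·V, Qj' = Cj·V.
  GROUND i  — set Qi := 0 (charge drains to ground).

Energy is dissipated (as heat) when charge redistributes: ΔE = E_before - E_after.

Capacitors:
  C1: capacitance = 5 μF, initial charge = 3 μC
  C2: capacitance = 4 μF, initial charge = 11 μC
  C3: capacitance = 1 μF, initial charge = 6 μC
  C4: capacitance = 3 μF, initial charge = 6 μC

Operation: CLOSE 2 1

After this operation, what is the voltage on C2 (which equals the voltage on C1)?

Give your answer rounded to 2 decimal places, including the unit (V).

Initial: C1(5μF, Q=3μC, V=0.60V), C2(4μF, Q=11μC, V=2.75V), C3(1μF, Q=6μC, V=6.00V), C4(3μF, Q=6μC, V=2.00V)
Op 1: CLOSE 2-1: Q_total=14.00, C_total=9.00, V=1.56; Q2=6.22, Q1=7.78; dissipated=5.136

Answer: 1.56 V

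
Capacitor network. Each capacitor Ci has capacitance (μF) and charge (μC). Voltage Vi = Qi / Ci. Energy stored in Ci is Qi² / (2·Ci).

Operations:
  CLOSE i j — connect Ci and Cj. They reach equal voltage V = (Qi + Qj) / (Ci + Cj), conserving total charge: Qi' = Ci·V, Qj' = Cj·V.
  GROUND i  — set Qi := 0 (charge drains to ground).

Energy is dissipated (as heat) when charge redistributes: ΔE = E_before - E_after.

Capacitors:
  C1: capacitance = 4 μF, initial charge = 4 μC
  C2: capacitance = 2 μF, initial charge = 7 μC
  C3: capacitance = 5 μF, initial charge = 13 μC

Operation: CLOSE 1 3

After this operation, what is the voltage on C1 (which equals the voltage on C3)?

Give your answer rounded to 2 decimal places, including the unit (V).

Initial: C1(4μF, Q=4μC, V=1.00V), C2(2μF, Q=7μC, V=3.50V), C3(5μF, Q=13μC, V=2.60V)
Op 1: CLOSE 1-3: Q_total=17.00, C_total=9.00, V=1.89; Q1=7.56, Q3=9.44; dissipated=2.844

Answer: 1.89 V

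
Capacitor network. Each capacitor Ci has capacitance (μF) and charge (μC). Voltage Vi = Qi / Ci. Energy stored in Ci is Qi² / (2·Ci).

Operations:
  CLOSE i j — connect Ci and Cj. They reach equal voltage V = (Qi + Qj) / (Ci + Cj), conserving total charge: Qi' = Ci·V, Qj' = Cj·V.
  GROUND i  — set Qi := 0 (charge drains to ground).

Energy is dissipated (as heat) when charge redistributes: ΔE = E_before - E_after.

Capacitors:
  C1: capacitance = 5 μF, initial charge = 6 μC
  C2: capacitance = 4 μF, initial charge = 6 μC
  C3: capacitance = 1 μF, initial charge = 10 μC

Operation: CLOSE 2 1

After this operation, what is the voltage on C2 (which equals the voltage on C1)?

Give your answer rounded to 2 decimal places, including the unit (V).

Answer: 1.33 V

Derivation:
Initial: C1(5μF, Q=6μC, V=1.20V), C2(4μF, Q=6μC, V=1.50V), C3(1μF, Q=10μC, V=10.00V)
Op 1: CLOSE 2-1: Q_total=12.00, C_total=9.00, V=1.33; Q2=5.33, Q1=6.67; dissipated=0.100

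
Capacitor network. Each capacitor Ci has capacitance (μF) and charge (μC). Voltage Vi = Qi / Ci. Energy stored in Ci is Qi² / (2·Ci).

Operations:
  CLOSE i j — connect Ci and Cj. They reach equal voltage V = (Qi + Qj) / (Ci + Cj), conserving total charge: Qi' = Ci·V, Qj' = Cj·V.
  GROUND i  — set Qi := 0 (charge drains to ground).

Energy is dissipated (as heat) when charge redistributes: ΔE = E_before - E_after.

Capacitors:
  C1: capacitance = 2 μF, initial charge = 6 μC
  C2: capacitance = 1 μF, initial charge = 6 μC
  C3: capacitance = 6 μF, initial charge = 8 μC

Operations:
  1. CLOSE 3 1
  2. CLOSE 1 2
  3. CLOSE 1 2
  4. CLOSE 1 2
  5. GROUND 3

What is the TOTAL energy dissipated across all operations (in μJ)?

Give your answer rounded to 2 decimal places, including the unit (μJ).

Answer: 17.29 μJ

Derivation:
Initial: C1(2μF, Q=6μC, V=3.00V), C2(1μF, Q=6μC, V=6.00V), C3(6μF, Q=8μC, V=1.33V)
Op 1: CLOSE 3-1: Q_total=14.00, C_total=8.00, V=1.75; Q3=10.50, Q1=3.50; dissipated=2.083
Op 2: CLOSE 1-2: Q_total=9.50, C_total=3.00, V=3.17; Q1=6.33, Q2=3.17; dissipated=6.021
Op 3: CLOSE 1-2: Q_total=9.50, C_total=3.00, V=3.17; Q1=6.33, Q2=3.17; dissipated=0.000
Op 4: CLOSE 1-2: Q_total=9.50, C_total=3.00, V=3.17; Q1=6.33, Q2=3.17; dissipated=0.000
Op 5: GROUND 3: Q3=0; energy lost=9.188
Total dissipated: 17.292 μJ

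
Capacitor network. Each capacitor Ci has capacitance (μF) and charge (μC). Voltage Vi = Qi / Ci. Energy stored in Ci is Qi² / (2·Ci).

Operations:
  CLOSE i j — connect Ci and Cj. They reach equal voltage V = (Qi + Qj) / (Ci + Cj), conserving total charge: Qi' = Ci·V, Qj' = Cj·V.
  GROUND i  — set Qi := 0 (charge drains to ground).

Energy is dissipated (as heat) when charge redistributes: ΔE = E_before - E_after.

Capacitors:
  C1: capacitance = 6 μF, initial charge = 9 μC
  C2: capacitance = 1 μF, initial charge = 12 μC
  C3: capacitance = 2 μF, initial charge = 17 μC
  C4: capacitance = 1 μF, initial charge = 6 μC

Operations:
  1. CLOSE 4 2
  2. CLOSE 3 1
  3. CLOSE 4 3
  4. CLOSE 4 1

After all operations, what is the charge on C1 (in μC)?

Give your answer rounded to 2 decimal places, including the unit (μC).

Initial: C1(6μF, Q=9μC, V=1.50V), C2(1μF, Q=12μC, V=12.00V), C3(2μF, Q=17μC, V=8.50V), C4(1μF, Q=6μC, V=6.00V)
Op 1: CLOSE 4-2: Q_total=18.00, C_total=2.00, V=9.00; Q4=9.00, Q2=9.00; dissipated=9.000
Op 2: CLOSE 3-1: Q_total=26.00, C_total=8.00, V=3.25; Q3=6.50, Q1=19.50; dissipated=36.750
Op 3: CLOSE 4-3: Q_total=15.50, C_total=3.00, V=5.17; Q4=5.17, Q3=10.33; dissipated=11.021
Op 4: CLOSE 4-1: Q_total=24.67, C_total=7.00, V=3.52; Q4=3.52, Q1=21.14; dissipated=1.574
Final charges: Q1=21.14, Q2=9.00, Q3=10.33, Q4=3.52

Answer: 21.14 μC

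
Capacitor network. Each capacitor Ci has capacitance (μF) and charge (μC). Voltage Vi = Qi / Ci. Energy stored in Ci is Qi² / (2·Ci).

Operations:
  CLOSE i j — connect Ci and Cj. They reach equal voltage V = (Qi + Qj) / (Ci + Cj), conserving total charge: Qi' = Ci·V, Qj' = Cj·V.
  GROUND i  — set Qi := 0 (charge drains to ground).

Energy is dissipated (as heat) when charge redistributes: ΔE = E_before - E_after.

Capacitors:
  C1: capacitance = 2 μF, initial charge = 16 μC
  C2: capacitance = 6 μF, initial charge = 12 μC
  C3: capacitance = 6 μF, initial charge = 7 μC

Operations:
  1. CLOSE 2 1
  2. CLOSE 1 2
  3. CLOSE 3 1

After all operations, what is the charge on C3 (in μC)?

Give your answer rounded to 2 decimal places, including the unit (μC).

Answer: 10.50 μC

Derivation:
Initial: C1(2μF, Q=16μC, V=8.00V), C2(6μF, Q=12μC, V=2.00V), C3(6μF, Q=7μC, V=1.17V)
Op 1: CLOSE 2-1: Q_total=28.00, C_total=8.00, V=3.50; Q2=21.00, Q1=7.00; dissipated=27.000
Op 2: CLOSE 1-2: Q_total=28.00, C_total=8.00, V=3.50; Q1=7.00, Q2=21.00; dissipated=0.000
Op 3: CLOSE 3-1: Q_total=14.00, C_total=8.00, V=1.75; Q3=10.50, Q1=3.50; dissipated=4.083
Final charges: Q1=3.50, Q2=21.00, Q3=10.50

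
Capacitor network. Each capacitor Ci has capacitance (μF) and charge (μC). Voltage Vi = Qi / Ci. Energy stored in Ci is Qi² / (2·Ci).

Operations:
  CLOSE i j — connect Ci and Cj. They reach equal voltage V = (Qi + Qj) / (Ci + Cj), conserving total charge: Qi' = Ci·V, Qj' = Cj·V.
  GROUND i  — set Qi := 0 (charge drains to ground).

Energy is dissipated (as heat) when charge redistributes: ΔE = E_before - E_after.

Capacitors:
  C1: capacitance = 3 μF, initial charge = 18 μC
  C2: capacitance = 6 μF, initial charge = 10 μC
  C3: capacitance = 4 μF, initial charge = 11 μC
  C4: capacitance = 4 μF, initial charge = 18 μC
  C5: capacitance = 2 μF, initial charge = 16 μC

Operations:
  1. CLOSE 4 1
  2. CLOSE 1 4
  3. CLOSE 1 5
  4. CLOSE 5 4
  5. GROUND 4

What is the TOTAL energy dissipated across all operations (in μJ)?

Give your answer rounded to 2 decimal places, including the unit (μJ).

Initial: C1(3μF, Q=18μC, V=6.00V), C2(6μF, Q=10μC, V=1.67V), C3(4μF, Q=11μC, V=2.75V), C4(4μF, Q=18μC, V=4.50V), C5(2μF, Q=16μC, V=8.00V)
Op 1: CLOSE 4-1: Q_total=36.00, C_total=7.00, V=5.14; Q4=20.57, Q1=15.43; dissipated=1.929
Op 2: CLOSE 1-4: Q_total=36.00, C_total=7.00, V=5.14; Q1=15.43, Q4=20.57; dissipated=0.000
Op 3: CLOSE 1-5: Q_total=31.43, C_total=5.00, V=6.29; Q1=18.86, Q5=12.57; dissipated=4.898
Op 4: CLOSE 5-4: Q_total=33.14, C_total=6.00, V=5.52; Q5=11.05, Q4=22.10; dissipated=0.871
Op 5: GROUND 4: Q4=0; energy lost=61.025
Total dissipated: 68.722 μJ

Answer: 68.72 μJ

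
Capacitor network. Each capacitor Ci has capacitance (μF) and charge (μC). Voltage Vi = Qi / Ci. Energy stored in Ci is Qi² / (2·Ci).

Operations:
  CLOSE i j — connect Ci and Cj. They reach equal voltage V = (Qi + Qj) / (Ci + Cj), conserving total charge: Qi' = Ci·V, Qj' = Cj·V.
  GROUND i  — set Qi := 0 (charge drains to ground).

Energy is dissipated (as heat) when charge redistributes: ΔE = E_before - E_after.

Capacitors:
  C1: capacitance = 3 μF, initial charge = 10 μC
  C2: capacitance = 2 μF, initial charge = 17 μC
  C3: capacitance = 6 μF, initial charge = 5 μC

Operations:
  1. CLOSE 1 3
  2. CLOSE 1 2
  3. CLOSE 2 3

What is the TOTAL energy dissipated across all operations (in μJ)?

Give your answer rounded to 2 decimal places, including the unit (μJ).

Answer: 39.87 μJ

Derivation:
Initial: C1(3μF, Q=10μC, V=3.33V), C2(2μF, Q=17μC, V=8.50V), C3(6μF, Q=5μC, V=0.83V)
Op 1: CLOSE 1-3: Q_total=15.00, C_total=9.00, V=1.67; Q1=5.00, Q3=10.00; dissipated=6.250
Op 2: CLOSE 1-2: Q_total=22.00, C_total=5.00, V=4.40; Q1=13.20, Q2=8.80; dissipated=28.017
Op 3: CLOSE 2-3: Q_total=18.80, C_total=8.00, V=2.35; Q2=4.70, Q3=14.10; dissipated=5.603
Total dissipated: 39.870 μJ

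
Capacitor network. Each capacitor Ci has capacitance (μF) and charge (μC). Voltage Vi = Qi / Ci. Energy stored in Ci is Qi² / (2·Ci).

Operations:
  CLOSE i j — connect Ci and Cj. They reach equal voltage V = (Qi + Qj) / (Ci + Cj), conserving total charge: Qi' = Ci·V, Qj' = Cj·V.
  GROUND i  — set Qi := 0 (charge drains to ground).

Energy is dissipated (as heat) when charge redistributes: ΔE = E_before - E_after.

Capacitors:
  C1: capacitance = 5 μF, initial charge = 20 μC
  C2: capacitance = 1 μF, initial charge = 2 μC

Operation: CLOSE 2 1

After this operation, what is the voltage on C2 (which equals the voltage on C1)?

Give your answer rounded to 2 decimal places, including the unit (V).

Initial: C1(5μF, Q=20μC, V=4.00V), C2(1μF, Q=2μC, V=2.00V)
Op 1: CLOSE 2-1: Q_total=22.00, C_total=6.00, V=3.67; Q2=3.67, Q1=18.33; dissipated=1.667

Answer: 3.67 V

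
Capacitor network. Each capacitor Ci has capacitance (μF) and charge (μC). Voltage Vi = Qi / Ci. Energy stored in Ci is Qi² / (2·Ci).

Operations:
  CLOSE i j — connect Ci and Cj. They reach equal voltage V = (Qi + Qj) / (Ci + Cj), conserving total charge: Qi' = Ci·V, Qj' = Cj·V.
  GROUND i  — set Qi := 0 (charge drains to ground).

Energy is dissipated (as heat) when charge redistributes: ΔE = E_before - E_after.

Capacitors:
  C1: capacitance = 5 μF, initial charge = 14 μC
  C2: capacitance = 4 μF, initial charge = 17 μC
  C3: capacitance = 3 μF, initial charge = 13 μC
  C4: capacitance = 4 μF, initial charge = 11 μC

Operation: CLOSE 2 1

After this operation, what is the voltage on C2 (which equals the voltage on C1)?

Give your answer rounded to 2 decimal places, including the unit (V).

Initial: C1(5μF, Q=14μC, V=2.80V), C2(4μF, Q=17μC, V=4.25V), C3(3μF, Q=13μC, V=4.33V), C4(4μF, Q=11μC, V=2.75V)
Op 1: CLOSE 2-1: Q_total=31.00, C_total=9.00, V=3.44; Q2=13.78, Q1=17.22; dissipated=2.336

Answer: 3.44 V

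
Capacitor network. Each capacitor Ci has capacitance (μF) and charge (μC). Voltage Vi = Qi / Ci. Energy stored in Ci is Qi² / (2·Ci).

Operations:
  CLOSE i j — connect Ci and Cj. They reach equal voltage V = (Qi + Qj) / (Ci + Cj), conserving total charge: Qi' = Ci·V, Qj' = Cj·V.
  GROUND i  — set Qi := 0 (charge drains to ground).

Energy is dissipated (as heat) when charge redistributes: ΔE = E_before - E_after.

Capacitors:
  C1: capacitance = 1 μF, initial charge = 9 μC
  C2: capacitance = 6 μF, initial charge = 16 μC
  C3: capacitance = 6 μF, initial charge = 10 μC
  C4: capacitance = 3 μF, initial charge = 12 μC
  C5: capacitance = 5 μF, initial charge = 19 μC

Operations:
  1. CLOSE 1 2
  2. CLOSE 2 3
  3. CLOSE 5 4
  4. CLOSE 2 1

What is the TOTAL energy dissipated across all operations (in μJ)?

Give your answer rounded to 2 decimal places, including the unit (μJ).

Initial: C1(1μF, Q=9μC, V=9.00V), C2(6μF, Q=16μC, V=2.67V), C3(6μF, Q=10μC, V=1.67V), C4(3μF, Q=12μC, V=4.00V), C5(5μF, Q=19μC, V=3.80V)
Op 1: CLOSE 1-2: Q_total=25.00, C_total=7.00, V=3.57; Q1=3.57, Q2=21.43; dissipated=17.190
Op 2: CLOSE 2-3: Q_total=31.43, C_total=12.00, V=2.62; Q2=15.71, Q3=15.71; dissipated=5.442
Op 3: CLOSE 5-4: Q_total=31.00, C_total=8.00, V=3.88; Q5=19.38, Q4=11.62; dissipated=0.037
Op 4: CLOSE 2-1: Q_total=19.29, C_total=7.00, V=2.76; Q2=16.53, Q1=2.76; dissipated=0.389
Total dissipated: 23.059 μJ

Answer: 23.06 μJ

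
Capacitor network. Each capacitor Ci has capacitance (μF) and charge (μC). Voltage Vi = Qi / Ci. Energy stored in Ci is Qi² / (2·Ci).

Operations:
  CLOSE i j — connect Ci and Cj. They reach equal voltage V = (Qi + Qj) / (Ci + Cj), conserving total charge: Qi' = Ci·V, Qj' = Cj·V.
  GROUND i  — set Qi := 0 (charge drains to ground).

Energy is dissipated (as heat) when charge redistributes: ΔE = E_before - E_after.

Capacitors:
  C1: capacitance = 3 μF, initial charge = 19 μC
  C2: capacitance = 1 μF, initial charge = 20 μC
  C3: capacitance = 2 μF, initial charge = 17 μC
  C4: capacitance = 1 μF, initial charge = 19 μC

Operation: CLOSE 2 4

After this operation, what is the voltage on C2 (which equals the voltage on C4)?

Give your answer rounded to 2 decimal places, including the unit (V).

Answer: 19.50 V

Derivation:
Initial: C1(3μF, Q=19μC, V=6.33V), C2(1μF, Q=20μC, V=20.00V), C3(2μF, Q=17μC, V=8.50V), C4(1μF, Q=19μC, V=19.00V)
Op 1: CLOSE 2-4: Q_total=39.00, C_total=2.00, V=19.50; Q2=19.50, Q4=19.50; dissipated=0.250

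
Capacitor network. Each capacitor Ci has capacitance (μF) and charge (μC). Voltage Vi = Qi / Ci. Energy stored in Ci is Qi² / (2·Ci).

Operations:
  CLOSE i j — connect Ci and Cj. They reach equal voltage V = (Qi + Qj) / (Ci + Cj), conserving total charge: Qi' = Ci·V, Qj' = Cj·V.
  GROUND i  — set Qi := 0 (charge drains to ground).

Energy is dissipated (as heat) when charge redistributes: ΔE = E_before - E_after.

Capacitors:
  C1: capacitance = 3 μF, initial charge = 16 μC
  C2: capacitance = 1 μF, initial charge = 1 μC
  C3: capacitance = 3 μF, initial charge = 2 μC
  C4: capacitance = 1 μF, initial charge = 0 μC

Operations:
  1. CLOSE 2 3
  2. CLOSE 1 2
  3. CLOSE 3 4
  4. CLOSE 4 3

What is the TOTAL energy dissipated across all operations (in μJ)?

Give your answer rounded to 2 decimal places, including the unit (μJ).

Answer: 8.13 μJ

Derivation:
Initial: C1(3μF, Q=16μC, V=5.33V), C2(1μF, Q=1μC, V=1.00V), C3(3μF, Q=2μC, V=0.67V), C4(1μF, Q=0μC, V=0.00V)
Op 1: CLOSE 2-3: Q_total=3.00, C_total=4.00, V=0.75; Q2=0.75, Q3=2.25; dissipated=0.042
Op 2: CLOSE 1-2: Q_total=16.75, C_total=4.00, V=4.19; Q1=12.56, Q2=4.19; dissipated=7.878
Op 3: CLOSE 3-4: Q_total=2.25, C_total=4.00, V=0.56; Q3=1.69, Q4=0.56; dissipated=0.211
Op 4: CLOSE 4-3: Q_total=2.25, C_total=4.00, V=0.56; Q4=0.56, Q3=1.69; dissipated=0.000
Total dissipated: 8.130 μJ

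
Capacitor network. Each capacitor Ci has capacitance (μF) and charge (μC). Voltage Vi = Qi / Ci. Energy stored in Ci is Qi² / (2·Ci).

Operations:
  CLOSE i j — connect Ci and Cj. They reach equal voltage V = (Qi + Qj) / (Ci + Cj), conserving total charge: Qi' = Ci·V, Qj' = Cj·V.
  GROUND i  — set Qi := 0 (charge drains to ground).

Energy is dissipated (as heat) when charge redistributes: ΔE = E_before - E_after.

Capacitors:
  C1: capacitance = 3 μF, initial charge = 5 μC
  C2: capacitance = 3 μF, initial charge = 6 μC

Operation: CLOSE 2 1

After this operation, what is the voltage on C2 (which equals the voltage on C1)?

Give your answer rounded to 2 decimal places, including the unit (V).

Initial: C1(3μF, Q=5μC, V=1.67V), C2(3μF, Q=6μC, V=2.00V)
Op 1: CLOSE 2-1: Q_total=11.00, C_total=6.00, V=1.83; Q2=5.50, Q1=5.50; dissipated=0.083

Answer: 1.83 V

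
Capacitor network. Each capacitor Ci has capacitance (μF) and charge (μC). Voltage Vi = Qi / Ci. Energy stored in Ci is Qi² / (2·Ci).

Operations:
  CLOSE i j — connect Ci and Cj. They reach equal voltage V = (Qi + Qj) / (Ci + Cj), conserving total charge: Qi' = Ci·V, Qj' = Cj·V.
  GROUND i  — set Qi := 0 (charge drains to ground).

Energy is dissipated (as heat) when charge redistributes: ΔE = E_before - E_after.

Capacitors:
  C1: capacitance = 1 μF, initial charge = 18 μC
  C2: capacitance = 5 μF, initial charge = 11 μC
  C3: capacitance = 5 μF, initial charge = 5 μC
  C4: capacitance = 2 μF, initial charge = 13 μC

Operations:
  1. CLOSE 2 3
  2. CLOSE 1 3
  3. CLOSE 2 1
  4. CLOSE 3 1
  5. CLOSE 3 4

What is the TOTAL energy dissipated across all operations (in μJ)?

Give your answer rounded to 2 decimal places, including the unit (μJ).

Answer: 123.77 μJ

Derivation:
Initial: C1(1μF, Q=18μC, V=18.00V), C2(5μF, Q=11μC, V=2.20V), C3(5μF, Q=5μC, V=1.00V), C4(2μF, Q=13μC, V=6.50V)
Op 1: CLOSE 2-3: Q_total=16.00, C_total=10.00, V=1.60; Q2=8.00, Q3=8.00; dissipated=1.800
Op 2: CLOSE 1-3: Q_total=26.00, C_total=6.00, V=4.33; Q1=4.33, Q3=21.67; dissipated=112.067
Op 3: CLOSE 2-1: Q_total=12.33, C_total=6.00, V=2.06; Q2=10.28, Q1=2.06; dissipated=3.113
Op 4: CLOSE 3-1: Q_total=23.72, C_total=6.00, V=3.95; Q3=19.77, Q1=3.95; dissipated=2.162
Op 5: CLOSE 3-4: Q_total=32.77, C_total=7.00, V=4.68; Q3=23.41, Q4=9.36; dissipated=4.631
Total dissipated: 123.773 μJ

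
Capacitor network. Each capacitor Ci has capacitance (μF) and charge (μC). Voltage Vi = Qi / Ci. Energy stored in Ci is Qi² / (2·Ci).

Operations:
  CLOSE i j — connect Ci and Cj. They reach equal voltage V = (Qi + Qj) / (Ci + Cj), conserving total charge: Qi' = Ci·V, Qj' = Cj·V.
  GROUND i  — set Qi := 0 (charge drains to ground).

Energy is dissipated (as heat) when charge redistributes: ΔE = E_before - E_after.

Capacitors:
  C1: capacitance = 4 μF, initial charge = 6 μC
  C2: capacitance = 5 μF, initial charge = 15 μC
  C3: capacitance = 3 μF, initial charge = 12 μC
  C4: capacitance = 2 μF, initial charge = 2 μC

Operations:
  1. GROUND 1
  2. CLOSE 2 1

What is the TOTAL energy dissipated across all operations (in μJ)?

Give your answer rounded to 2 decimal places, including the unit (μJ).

Answer: 14.50 μJ

Derivation:
Initial: C1(4μF, Q=6μC, V=1.50V), C2(5μF, Q=15μC, V=3.00V), C3(3μF, Q=12μC, V=4.00V), C4(2μF, Q=2μC, V=1.00V)
Op 1: GROUND 1: Q1=0; energy lost=4.500
Op 2: CLOSE 2-1: Q_total=15.00, C_total=9.00, V=1.67; Q2=8.33, Q1=6.67; dissipated=10.000
Total dissipated: 14.500 μJ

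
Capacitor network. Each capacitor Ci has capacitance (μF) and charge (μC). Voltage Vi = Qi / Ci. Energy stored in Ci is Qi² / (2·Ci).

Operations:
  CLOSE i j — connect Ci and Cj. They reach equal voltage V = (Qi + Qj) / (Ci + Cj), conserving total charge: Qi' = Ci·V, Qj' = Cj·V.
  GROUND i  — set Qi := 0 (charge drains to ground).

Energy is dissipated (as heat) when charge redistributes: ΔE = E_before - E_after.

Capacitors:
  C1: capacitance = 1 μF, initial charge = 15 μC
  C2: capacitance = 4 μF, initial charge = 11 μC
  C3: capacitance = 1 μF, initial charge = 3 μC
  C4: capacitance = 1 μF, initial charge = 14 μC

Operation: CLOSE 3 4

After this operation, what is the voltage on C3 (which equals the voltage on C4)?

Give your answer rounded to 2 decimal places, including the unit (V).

Initial: C1(1μF, Q=15μC, V=15.00V), C2(4μF, Q=11μC, V=2.75V), C3(1μF, Q=3μC, V=3.00V), C4(1μF, Q=14μC, V=14.00V)
Op 1: CLOSE 3-4: Q_total=17.00, C_total=2.00, V=8.50; Q3=8.50, Q4=8.50; dissipated=30.250

Answer: 8.50 V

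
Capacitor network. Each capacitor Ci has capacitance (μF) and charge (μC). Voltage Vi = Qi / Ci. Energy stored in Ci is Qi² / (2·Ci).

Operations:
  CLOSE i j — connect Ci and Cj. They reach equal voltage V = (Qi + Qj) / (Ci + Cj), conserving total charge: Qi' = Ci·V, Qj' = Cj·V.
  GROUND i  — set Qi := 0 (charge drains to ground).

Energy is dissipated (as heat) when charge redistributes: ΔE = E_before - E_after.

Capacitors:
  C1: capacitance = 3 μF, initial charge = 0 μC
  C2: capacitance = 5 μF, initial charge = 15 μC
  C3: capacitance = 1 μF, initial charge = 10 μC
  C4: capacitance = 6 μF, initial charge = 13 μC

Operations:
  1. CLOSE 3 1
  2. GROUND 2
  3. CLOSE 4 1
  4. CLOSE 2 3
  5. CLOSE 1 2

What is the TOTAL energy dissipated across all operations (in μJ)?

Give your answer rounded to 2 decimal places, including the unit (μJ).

Initial: C1(3μF, Q=0μC, V=0.00V), C2(5μF, Q=15μC, V=3.00V), C3(1μF, Q=10μC, V=10.00V), C4(6μF, Q=13μC, V=2.17V)
Op 1: CLOSE 3-1: Q_total=10.00, C_total=4.00, V=2.50; Q3=2.50, Q1=7.50; dissipated=37.500
Op 2: GROUND 2: Q2=0; energy lost=22.500
Op 3: CLOSE 4-1: Q_total=20.50, C_total=9.00, V=2.28; Q4=13.67, Q1=6.83; dissipated=0.111
Op 4: CLOSE 2-3: Q_total=2.50, C_total=6.00, V=0.42; Q2=2.08, Q3=0.42; dissipated=2.604
Op 5: CLOSE 1-2: Q_total=8.92, C_total=8.00, V=1.11; Q1=3.34, Q2=5.57; dissipated=3.247
Total dissipated: 65.963 μJ

Answer: 65.96 μJ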